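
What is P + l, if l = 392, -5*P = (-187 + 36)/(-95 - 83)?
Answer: 348729/890 ≈ 391.83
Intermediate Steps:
P = -151/890 (P = -(-187 + 36)/(5*(-95 - 83)) = -(-151)/(5*(-178)) = -(-151)*(-1)/(5*178) = -⅕*151/178 = -151/890 ≈ -0.16966)
P + l = -151/890 + 392 = 348729/890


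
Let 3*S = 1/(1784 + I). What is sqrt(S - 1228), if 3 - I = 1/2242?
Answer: I*sqrt(177402981719238990)/12019359 ≈ 35.043*I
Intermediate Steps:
I = 6725/2242 (I = 3 - 1/2242 = 6725/2242 ≈ 2.9996)
S = 2242/12019359 (S = 1/(3*(1784 + 6725/2242)) = 1/(3*(4006453/2242)) = (1/3)*(2242/4006453) = 2242/12019359 ≈ 0.00018653)
sqrt(S - 1228) = sqrt(2242/12019359 - 1228) = sqrt(-14759770610/12019359) = I*sqrt(177402981719238990)/12019359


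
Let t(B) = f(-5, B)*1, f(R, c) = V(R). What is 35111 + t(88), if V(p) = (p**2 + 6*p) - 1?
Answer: 35105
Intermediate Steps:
V(p) = -1 + p**2 + 6*p
f(R, c) = -1 + R**2 + 6*R
t(B) = -6 (t(B) = (-1 + (-5)**2 + 6*(-5))*1 = (-1 + 25 - 30)*1 = -6*1 = -6)
35111 + t(88) = 35111 - 6 = 35105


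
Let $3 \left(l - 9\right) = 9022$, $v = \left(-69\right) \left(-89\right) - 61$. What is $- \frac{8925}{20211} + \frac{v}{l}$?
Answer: $\frac{95962105}{60963113} \approx 1.5741$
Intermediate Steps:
$v = 6080$ ($v = 6141 - 61 = 6080$)
$l = \frac{9049}{3}$ ($l = 9 + \frac{1}{3} \cdot 9022 = 9 + \frac{9022}{3} = \frac{9049}{3} \approx 3016.3$)
$- \frac{8925}{20211} + \frac{v}{l} = - \frac{8925}{20211} + \frac{6080}{\frac{9049}{3}} = \left(-8925\right) \frac{1}{20211} + 6080 \cdot \frac{3}{9049} = - \frac{2975}{6737} + \frac{18240}{9049} = \frac{95962105}{60963113}$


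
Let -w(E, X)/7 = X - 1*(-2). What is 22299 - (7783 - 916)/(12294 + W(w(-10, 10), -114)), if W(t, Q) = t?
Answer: 90754641/4070 ≈ 22298.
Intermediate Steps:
w(E, X) = -14 - 7*X (w(E, X) = -7*(X - 1*(-2)) = -7*(X + 2) = -7*(2 + X) = -14 - 7*X)
22299 - (7783 - 916)/(12294 + W(w(-10, 10), -114)) = 22299 - (7783 - 916)/(12294 + (-14 - 7*10)) = 22299 - 6867/(12294 + (-14 - 70)) = 22299 - 6867/(12294 - 84) = 22299 - 6867/12210 = 22299 - 1*2289/4070 = 22299 - 2289/4070 = 90754641/4070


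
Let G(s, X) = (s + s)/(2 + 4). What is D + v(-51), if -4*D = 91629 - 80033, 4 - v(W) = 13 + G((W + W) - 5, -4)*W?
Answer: -4727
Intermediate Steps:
G(s, X) = s/3 (G(s, X) = (2*s)/6 = (2*s)*(⅙) = s/3)
v(W) = -9 - W*(-5/3 + 2*W/3) (v(W) = 4 - (13 + (((W + W) - 5)/3)*W) = 4 - (13 + ((2*W - 5)/3)*W) = 4 - (13 + ((-5 + 2*W)/3)*W) = 4 - (13 + (-5/3 + 2*W/3)*W) = 4 - (13 + W*(-5/3 + 2*W/3)) = 4 + (-13 - W*(-5/3 + 2*W/3)) = -9 - W*(-5/3 + 2*W/3))
D = -2899 (D = -(91629 - 80033)/4 = -¼*11596 = -2899)
D + v(-51) = -2899 + (-9 - ⅓*(-51)*(-5 + 2*(-51))) = -2899 + (-9 - ⅓*(-51)*(-5 - 102)) = -2899 + (-9 - ⅓*(-51)*(-107)) = -2899 + (-9 - 1819) = -2899 - 1828 = -4727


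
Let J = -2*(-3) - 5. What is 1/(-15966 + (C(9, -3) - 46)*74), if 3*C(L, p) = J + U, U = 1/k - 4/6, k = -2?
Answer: -9/174367 ≈ -5.1615e-5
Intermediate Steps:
J = 1 (J = 6 - 5 = 1)
U = -7/6 (U = 1/(-2) - 4/6 = 1*(-½) - 4*⅙ = -½ - ⅔ = -7/6 ≈ -1.1667)
C(L, p) = -1/18 (C(L, p) = (1 - 7/6)/3 = (⅓)*(-⅙) = -1/18)
1/(-15966 + (C(9, -3) - 46)*74) = 1/(-15966 + (-1/18 - 46)*74) = 1/(-15966 - 829/18*74) = 1/(-15966 - 30673/9) = 1/(-174367/9) = -9/174367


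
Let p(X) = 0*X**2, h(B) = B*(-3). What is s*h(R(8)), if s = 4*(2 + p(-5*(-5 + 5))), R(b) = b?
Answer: -192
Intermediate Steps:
h(B) = -3*B
p(X) = 0
s = 8 (s = 4*(2 + 0) = 4*2 = 8)
s*h(R(8)) = 8*(-3*8) = 8*(-24) = -192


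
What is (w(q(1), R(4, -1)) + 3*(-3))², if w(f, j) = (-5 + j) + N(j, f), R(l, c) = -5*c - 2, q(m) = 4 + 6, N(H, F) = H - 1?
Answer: 81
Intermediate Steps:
N(H, F) = -1 + H
q(m) = 10
R(l, c) = -2 - 5*c
w(f, j) = -6 + 2*j (w(f, j) = (-5 + j) + (-1 + j) = -6 + 2*j)
(w(q(1), R(4, -1)) + 3*(-3))² = ((-6 + 2*(-2 - 5*(-1))) + 3*(-3))² = ((-6 + 2*(-2 + 5)) - 9)² = ((-6 + 2*3) - 9)² = ((-6 + 6) - 9)² = (0 - 9)² = (-9)² = 81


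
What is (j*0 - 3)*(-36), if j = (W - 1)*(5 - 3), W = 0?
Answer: 108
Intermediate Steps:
j = -2 (j = (0 - 1)*(5 - 3) = -1*2 = -2)
(j*0 - 3)*(-36) = (-2*0 - 3)*(-36) = (0 - 3)*(-36) = -3*(-36) = 108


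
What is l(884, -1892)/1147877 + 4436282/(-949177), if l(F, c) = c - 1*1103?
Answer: -5095148858429/1089538447229 ≈ -4.6764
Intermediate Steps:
l(F, c) = -1103 + c (l(F, c) = c - 1103 = -1103 + c)
l(884, -1892)/1147877 + 4436282/(-949177) = (-1103 - 1892)/1147877 + 4436282/(-949177) = -2995*1/1147877 + 4436282*(-1/949177) = -2995/1147877 - 4436282/949177 = -5095148858429/1089538447229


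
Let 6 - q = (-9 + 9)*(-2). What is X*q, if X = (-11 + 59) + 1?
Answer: 294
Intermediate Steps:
q = 6 (q = 6 - (-9 + 9)*(-2) = 6 - 0*(-2) = 6 - 1*0 = 6 + 0 = 6)
X = 49 (X = 48 + 1 = 49)
X*q = 49*6 = 294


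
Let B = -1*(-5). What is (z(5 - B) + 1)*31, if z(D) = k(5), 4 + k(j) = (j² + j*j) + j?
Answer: 1612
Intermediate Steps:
k(j) = -4 + j + 2*j² (k(j) = -4 + ((j² + j*j) + j) = -4 + ((j² + j²) + j) = -4 + (2*j² + j) = -4 + (j + 2*j²) = -4 + j + 2*j²)
B = 5
z(D) = 51 (z(D) = -4 + 5 + 2*5² = -4 + 5 + 2*25 = -4 + 5 + 50 = 51)
(z(5 - B) + 1)*31 = (51 + 1)*31 = 52*31 = 1612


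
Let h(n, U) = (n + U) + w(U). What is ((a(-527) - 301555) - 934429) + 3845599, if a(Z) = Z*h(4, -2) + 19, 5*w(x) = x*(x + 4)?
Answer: 13045008/5 ≈ 2.6090e+6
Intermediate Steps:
w(x) = x*(4 + x)/5 (w(x) = (x*(x + 4))/5 = (x*(4 + x))/5 = x*(4 + x)/5)
h(n, U) = U + n + U*(4 + U)/5 (h(n, U) = (n + U) + U*(4 + U)/5 = (U + n) + U*(4 + U)/5 = U + n + U*(4 + U)/5)
a(Z) = 19 + 6*Z/5 (a(Z) = Z*(-2 + 4 + (⅕)*(-2)*(4 - 2)) + 19 = Z*(-2 + 4 + (⅕)*(-2)*2) + 19 = Z*(-2 + 4 - ⅘) + 19 = Z*(6/5) + 19 = 6*Z/5 + 19 = 19 + 6*Z/5)
((a(-527) - 301555) - 934429) + 3845599 = (((19 + (6/5)*(-527)) - 301555) - 934429) + 3845599 = (((19 - 3162/5) - 301555) - 934429) + 3845599 = ((-3067/5 - 301555) - 934429) + 3845599 = (-1510842/5 - 934429) + 3845599 = -6182987/5 + 3845599 = 13045008/5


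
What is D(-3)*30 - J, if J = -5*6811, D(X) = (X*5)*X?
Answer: 35405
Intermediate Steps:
D(X) = 5*X² (D(X) = (5*X)*X = 5*X²)
J = -34055
D(-3)*30 - J = (5*(-3)²)*30 - 1*(-34055) = (5*9)*30 + 34055 = 45*30 + 34055 = 1350 + 34055 = 35405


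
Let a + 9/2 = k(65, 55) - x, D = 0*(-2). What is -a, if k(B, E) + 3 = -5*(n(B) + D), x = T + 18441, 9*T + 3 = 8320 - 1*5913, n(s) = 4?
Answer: 337241/18 ≈ 18736.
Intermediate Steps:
T = 2404/9 (T = -⅓ + (8320 - 1*5913)/9 = -⅓ + (8320 - 5913)/9 = -⅓ + (⅑)*2407 = -⅓ + 2407/9 = 2404/9 ≈ 267.11)
D = 0
x = 168373/9 (x = 2404/9 + 18441 = 168373/9 ≈ 18708.)
k(B, E) = -23 (k(B, E) = -3 - 5*(4 + 0) = -3 - 5*4 = -3 - 20 = -23)
a = -337241/18 (a = -9/2 + (-23 - 1*168373/9) = -9/2 + (-23 - 168373/9) = -9/2 - 168580/9 = -337241/18 ≈ -18736.)
-a = -1*(-337241/18) = 337241/18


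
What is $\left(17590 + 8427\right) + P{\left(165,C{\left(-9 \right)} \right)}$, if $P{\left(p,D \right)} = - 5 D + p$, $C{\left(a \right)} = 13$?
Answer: $26117$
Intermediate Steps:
$P{\left(p,D \right)} = p - 5 D$
$\left(17590 + 8427\right) + P{\left(165,C{\left(-9 \right)} \right)} = \left(17590 + 8427\right) + \left(165 - 65\right) = 26017 + \left(165 - 65\right) = 26017 + 100 = 26117$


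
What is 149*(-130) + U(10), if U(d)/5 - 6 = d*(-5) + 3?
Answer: -19575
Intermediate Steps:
U(d) = 45 - 25*d (U(d) = 30 + 5*(d*(-5) + 3) = 30 + 5*(-5*d + 3) = 30 + 5*(3 - 5*d) = 30 + (15 - 25*d) = 45 - 25*d)
149*(-130) + U(10) = 149*(-130) + (45 - 25*10) = -19370 + (45 - 250) = -19370 - 205 = -19575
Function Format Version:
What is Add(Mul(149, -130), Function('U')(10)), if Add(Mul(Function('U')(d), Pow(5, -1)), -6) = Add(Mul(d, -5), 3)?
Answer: -19575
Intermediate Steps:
Function('U')(d) = Add(45, Mul(-25, d)) (Function('U')(d) = Add(30, Mul(5, Add(Mul(d, -5), 3))) = Add(30, Mul(5, Add(Mul(-5, d), 3))) = Add(30, Mul(5, Add(3, Mul(-5, d)))) = Add(30, Add(15, Mul(-25, d))) = Add(45, Mul(-25, d)))
Add(Mul(149, -130), Function('U')(10)) = Add(Mul(149, -130), Add(45, Mul(-25, 10))) = Add(-19370, Add(45, -250)) = Add(-19370, -205) = -19575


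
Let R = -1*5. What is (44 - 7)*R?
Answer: -185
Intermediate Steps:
R = -5
(44 - 7)*R = (44 - 7)*(-5) = 37*(-5) = -185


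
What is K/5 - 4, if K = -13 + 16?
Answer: -17/5 ≈ -3.4000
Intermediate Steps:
K = 3
K/5 - 4 = 3/5 - 4 = (⅕)*3 - 4 = ⅗ - 4 = -17/5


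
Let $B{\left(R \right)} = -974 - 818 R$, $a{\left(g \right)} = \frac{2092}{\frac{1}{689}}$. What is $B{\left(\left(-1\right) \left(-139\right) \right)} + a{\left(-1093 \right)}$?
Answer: $1326712$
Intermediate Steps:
$a{\left(g \right)} = 1441388$ ($a{\left(g \right)} = 2092 \frac{1}{\frac{1}{689}} = 2092 \cdot 689 = 1441388$)
$B{\left(\left(-1\right) \left(-139\right) \right)} + a{\left(-1093 \right)} = \left(-974 - 818 \left(\left(-1\right) \left(-139\right)\right)\right) + 1441388 = \left(-974 - 113702\right) + 1441388 = -114676 + 1441388 = 1326712$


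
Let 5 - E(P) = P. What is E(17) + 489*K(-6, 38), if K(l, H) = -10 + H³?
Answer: 26827506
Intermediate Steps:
E(P) = 5 - P
E(17) + 489*K(-6, 38) = (5 - 1*17) + 489*(-10 + 38³) = (5 - 17) + 489*(-10 + 54872) = -12 + 489*54862 = -12 + 26827518 = 26827506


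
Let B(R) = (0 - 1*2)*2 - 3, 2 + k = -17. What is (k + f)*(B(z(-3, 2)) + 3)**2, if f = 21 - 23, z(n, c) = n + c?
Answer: -336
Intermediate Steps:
k = -19 (k = -2 - 17 = -19)
z(n, c) = c + n
B(R) = -7 (B(R) = (0 - 2)*2 - 3 = -2*2 - 3 = -4 - 3 = -7)
f = -2
(k + f)*(B(z(-3, 2)) + 3)**2 = (-19 - 2)*(-7 + 3)**2 = -21*(-4)**2 = -21*16 = -336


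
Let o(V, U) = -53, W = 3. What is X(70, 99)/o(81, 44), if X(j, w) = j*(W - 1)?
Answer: -140/53 ≈ -2.6415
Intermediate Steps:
X(j, w) = 2*j (X(j, w) = j*(3 - 1) = j*2 = 2*j)
X(70, 99)/o(81, 44) = (2*70)/(-53) = 140*(-1/53) = -140/53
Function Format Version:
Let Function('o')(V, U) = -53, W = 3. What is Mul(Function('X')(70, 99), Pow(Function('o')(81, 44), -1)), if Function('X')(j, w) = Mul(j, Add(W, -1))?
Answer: Rational(-140, 53) ≈ -2.6415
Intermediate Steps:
Function('X')(j, w) = Mul(2, j) (Function('X')(j, w) = Mul(j, Add(3, -1)) = Mul(j, 2) = Mul(2, j))
Mul(Function('X')(70, 99), Pow(Function('o')(81, 44), -1)) = Mul(Mul(2, 70), Pow(-53, -1)) = Mul(140, Rational(-1, 53)) = Rational(-140, 53)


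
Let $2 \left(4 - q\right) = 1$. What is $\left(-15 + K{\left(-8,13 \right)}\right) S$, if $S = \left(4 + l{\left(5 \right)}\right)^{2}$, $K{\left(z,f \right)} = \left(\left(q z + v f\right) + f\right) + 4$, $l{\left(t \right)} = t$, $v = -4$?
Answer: $-6318$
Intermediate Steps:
$q = \frac{7}{2}$ ($q = 4 - \frac{1}{2} = \frac{7}{2} \approx 3.5$)
$K{\left(z,f \right)} = 4 - 3 f + \frac{7 z}{2}$ ($K{\left(z,f \right)} = \left(\left(\frac{7 z}{2} - 4 f\right) + f\right) + 4 = \left(\left(- 4 f + \frac{7 z}{2}\right) + f\right) + 4 = \left(- 3 f + \frac{7 z}{2}\right) + 4 = 4 - 3 f + \frac{7 z}{2}$)
$S = 81$ ($S = \left(4 + 5\right)^{2} = 9^{2} = 81$)
$\left(-15 + K{\left(-8,13 \right)}\right) S = \left(-15 + \left(4 - 39 + \frac{7}{2} \left(-8\right)\right)\right) 81 = \left(-15 - 63\right) 81 = \left(-78\right) 81 = -6318$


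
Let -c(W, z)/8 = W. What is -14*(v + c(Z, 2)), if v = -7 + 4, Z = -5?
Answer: -518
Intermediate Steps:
c(W, z) = -8*W
v = -3
-14*(v + c(Z, 2)) = -14*(-3 - 8*(-5)) = -14*(-3 + 40) = -14*37 = -518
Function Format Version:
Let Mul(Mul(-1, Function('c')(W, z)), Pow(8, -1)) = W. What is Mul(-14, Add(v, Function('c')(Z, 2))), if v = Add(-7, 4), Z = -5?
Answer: -518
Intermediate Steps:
Function('c')(W, z) = Mul(-8, W)
v = -3
Mul(-14, Add(v, Function('c')(Z, 2))) = Mul(-14, Add(-3, Mul(-8, -5))) = Mul(-14, Add(-3, 40)) = Mul(-14, 37) = -518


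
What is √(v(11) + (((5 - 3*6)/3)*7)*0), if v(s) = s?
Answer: √11 ≈ 3.3166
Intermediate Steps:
√(v(11) + (((5 - 3*6)/3)*7)*0) = √(11 + (((5 - 3*6)/3)*7)*0) = √(11 + (((5 - 18)*(⅓))*7)*0) = √(11 + (-13*⅓*7)*0) = √(11 - 13/3*7*0) = √(11 - 91/3*0) = √(11 + 0) = √11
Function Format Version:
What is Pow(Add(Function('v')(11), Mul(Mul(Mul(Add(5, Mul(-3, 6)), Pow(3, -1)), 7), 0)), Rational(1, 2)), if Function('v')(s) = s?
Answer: Pow(11, Rational(1, 2)) ≈ 3.3166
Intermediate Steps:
Pow(Add(Function('v')(11), Mul(Mul(Mul(Add(5, Mul(-3, 6)), Pow(3, -1)), 7), 0)), Rational(1, 2)) = Pow(Add(11, Mul(Mul(Mul(Add(5, Mul(-3, 6)), Pow(3, -1)), 7), 0)), Rational(1, 2)) = Pow(Add(11, Mul(Mul(Mul(Add(5, -18), Rational(1, 3)), 7), 0)), Rational(1, 2)) = Pow(Add(11, Mul(Mul(Mul(-13, Rational(1, 3)), 7), 0)), Rational(1, 2)) = Pow(Add(11, Mul(Mul(Rational(-13, 3), 7), 0)), Rational(1, 2)) = Pow(Add(11, Mul(Rational(-91, 3), 0)), Rational(1, 2)) = Pow(Add(11, 0), Rational(1, 2)) = Pow(11, Rational(1, 2))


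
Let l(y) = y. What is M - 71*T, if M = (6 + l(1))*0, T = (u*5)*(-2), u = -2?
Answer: -1420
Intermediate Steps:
T = 20 (T = -2*5*(-2) = -10*(-2) = 20)
M = 0 (M = (6 + 1)*0 = 7*0 = 0)
M - 71*T = 0 - 71*20 = 0 - 1420 = -1420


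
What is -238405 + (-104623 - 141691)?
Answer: -484719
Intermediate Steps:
-238405 + (-104623 - 141691) = -238405 - 246314 = -484719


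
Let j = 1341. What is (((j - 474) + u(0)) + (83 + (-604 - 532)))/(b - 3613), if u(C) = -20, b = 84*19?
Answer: 206/2017 ≈ 0.10213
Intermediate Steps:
b = 1596
(((j - 474) + u(0)) + (83 + (-604 - 532)))/(b - 3613) = (((1341 - 474) - 20) + (83 + (-604 - 532)))/(1596 - 3613) = ((867 - 20) + (83 - 1136))/(-2017) = (847 - 1053)*(-1/2017) = -206*(-1/2017) = 206/2017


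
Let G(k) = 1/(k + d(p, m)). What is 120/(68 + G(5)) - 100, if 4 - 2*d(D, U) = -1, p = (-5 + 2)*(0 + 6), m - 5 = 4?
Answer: -50200/511 ≈ -98.239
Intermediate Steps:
m = 9 (m = 5 + 4 = 9)
p = -18 (p = -3*6 = -18)
d(D, U) = 5/2 (d(D, U) = 2 - ½*(-1) = 2 + ½ = 5/2)
G(k) = 1/(5/2 + k) (G(k) = 1/(k + 5/2) = 1/(5/2 + k))
120/(68 + G(5)) - 100 = 120/(68 + 2/(5 + 2*5)) - 100 = 120/(68 + 2/(5 + 10)) - 100 = 120/(68 + 2/15) - 100 = 120/(1022/15) - 100 = 120*(15/1022) - 100 = 900/511 - 100 = -50200/511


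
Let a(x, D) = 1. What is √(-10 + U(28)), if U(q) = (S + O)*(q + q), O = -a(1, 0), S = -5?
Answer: I*√346 ≈ 18.601*I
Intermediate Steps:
O = -1 (O = -1*1 = -1)
U(q) = -12*q (U(q) = (-5 - 1)*(q + q) = -12*q)
√(-10 + U(28)) = √(-10 - 12*28) = √(-10 - 336) = √(-346) = I*√346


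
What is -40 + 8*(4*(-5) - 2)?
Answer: -216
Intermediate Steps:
-40 + 8*(4*(-5) - 2) = -40 + 8*(-20 - 2) = -40 + 8*(-22) = -40 - 176 = -216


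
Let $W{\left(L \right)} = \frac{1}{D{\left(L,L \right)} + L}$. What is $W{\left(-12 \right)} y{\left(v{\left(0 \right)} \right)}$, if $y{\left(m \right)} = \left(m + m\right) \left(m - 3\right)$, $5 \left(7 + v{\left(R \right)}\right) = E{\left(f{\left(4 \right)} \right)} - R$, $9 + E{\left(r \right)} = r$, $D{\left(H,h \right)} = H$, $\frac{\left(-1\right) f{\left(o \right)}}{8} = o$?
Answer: $- \frac{1729}{75} \approx -23.053$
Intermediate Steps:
$f{\left(o \right)} = - 8 o$
$E{\left(r \right)} = -9 + r$
$W{\left(L \right)} = \frac{1}{2 L}$ ($W{\left(L \right)} = \frac{1}{L + L} = \frac{1}{2 L}$)
$v{\left(R \right)} = - \frac{76}{5} - \frac{R}{5}$ ($v{\left(R \right)} = -7 + \frac{\left(-9 - 32\right) - R}{5} = -7 + \frac{-41 - R}{5} = -7 - \left(\frac{41}{5} + \frac{R}{5}\right) = - \frac{76}{5} - \frac{R}{5}$)
$y{\left(m \right)} = 2 m \left(-3 + m\right)$
$W{\left(-12 \right)} y{\left(v{\left(0 \right)} \right)} = \frac{1}{2 \left(-12\right)} 2 \left(- \frac{76}{5} - 0\right) \left(-3 - \frac{76}{5}\right) = \frac{1}{2} \left(- \frac{1}{12}\right) 2 \left(- \frac{76}{5} + 0\right) \left(-3 + \left(- \frac{76}{5} + 0\right)\right) = - \frac{2 \left(- \frac{76}{5}\right) \left(-3 - \frac{76}{5}\right)}{24} = - \frac{2 \left(- \frac{76}{5}\right) \left(- \frac{91}{5}\right)}{24} = \left(- \frac{1}{24}\right) \frac{13832}{25} = - \frac{1729}{75}$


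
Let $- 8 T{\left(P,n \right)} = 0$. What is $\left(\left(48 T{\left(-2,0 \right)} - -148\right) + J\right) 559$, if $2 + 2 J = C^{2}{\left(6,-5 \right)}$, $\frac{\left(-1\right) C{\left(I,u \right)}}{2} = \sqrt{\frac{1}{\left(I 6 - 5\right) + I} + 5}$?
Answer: $\frac{3248349}{37} \approx 87793.0$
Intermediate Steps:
$T{\left(P,n \right)} = 0$ ($T{\left(P,n \right)} = \left(- \frac{1}{8}\right) 0 = 0$)
$C{\left(I,u \right)} = - 2 \sqrt{5 + \frac{1}{-5 + 7 I}}$ ($C{\left(I,u \right)} = - 2 \sqrt{\frac{1}{\left(I 6 - 5\right) + I} + 5} = - 2 \sqrt{\frac{1}{\left(6 I - 5\right) + I} + 5} = - 2 \sqrt{\frac{1}{\left(-5 + 6 I\right) + I} + 5} = - 2 \sqrt{\frac{1}{-5 + 7 I} + 5} = - 2 \sqrt{5 + \frac{1}{-5 + 7 I}}$)
$J = \frac{335}{37}$ ($J = -1 + \frac{\left(- 2 \sqrt{\frac{-24 + 35 \cdot 6}{-5 + 7 \cdot 6}}\right)^{2}}{2} = -1 + \frac{\left(- 2 \sqrt{\frac{-24 + 210}{-5 + 42}}\right)^{2}}{2} = -1 + \frac{\left(- 2 \sqrt{\frac{1}{37} \cdot 186}\right)^{2}}{2} = -1 + \frac{\left(- 2 \sqrt{\frac{186}{37}}\right)^{2}}{2} = -1 + \frac{\left(- 2 \frac{\sqrt{6882}}{37}\right)^{2}}{2} = -1 + \frac{\left(- \frac{2 \sqrt{6882}}{37}\right)^{2}}{2} = -1 + \frac{1}{2} \cdot \frac{744}{37} = -1 + \frac{372}{37} = \frac{335}{37} \approx 9.054$)
$\left(\left(48 T{\left(-2,0 \right)} - -148\right) + J\right) 559 = \left(\left(48 \cdot 0 - -148\right) + \frac{335}{37}\right) 559 = \left(\left(0 + 148\right) + \frac{335}{37}\right) 559 = \left(148 + \frac{335}{37}\right) 559 = \frac{5811}{37} \cdot 559 = \frac{3248349}{37}$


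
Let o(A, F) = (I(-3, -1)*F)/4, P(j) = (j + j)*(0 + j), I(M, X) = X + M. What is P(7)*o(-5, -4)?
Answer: 392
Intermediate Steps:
I(M, X) = M + X
P(j) = 2*j² (P(j) = (2*j)*j = 2*j²)
o(A, F) = -F (o(A, F) = ((-3 - 1)*F)/4 = -4*F*(¼) = -F)
P(7)*o(-5, -4) = (2*7²)*(-1*(-4)) = (2*49)*4 = 98*4 = 392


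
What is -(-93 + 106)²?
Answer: -169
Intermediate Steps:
-(-93 + 106)² = -1*13² = -1*169 = -169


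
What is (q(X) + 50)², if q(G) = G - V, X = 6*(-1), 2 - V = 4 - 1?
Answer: 2025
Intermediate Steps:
V = -1 (V = 2 - (4 - 1) = 2 - 1*3 = 2 - 3 = -1)
X = -6
q(G) = 1 + G (q(G) = G - 1*(-1) = G + 1 = 1 + G)
(q(X) + 50)² = ((1 - 6) + 50)² = (-5 + 50)² = 45² = 2025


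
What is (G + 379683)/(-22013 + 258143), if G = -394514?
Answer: -14831/236130 ≈ -0.062809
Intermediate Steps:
(G + 379683)/(-22013 + 258143) = (-394514 + 379683)/(-22013 + 258143) = -14831/236130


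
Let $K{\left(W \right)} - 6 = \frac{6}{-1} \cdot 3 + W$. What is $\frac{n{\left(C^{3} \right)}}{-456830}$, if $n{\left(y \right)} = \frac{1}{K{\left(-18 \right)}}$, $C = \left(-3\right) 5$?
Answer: $\frac{1}{13704900} \approx 7.2967 \cdot 10^{-8}$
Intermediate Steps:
$K{\left(W \right)} = -12 + W$ ($K{\left(W \right)} = 6 + \left(\frac{6}{-1} \cdot 3 + W\right) = 6 + \left(6 \left(-1\right) 3 + W\right) = 6 + \left(\left(-6\right) 3 + W\right) = 6 + \left(-18 + W\right) = -12 + W$)
$C = -15$
$n{\left(y \right)} = - \frac{1}{30}$ ($n{\left(y \right)} = \frac{1}{-12 - 18} = \frac{1}{-30} = - \frac{1}{30}$)
$\frac{n{\left(C^{3} \right)}}{-456830} = - \frac{1}{30 \left(-456830\right)} = \left(- \frac{1}{30}\right) \left(- \frac{1}{456830}\right) = \frac{1}{13704900}$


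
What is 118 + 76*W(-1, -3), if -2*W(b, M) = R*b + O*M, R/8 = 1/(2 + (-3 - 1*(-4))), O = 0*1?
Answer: 658/3 ≈ 219.33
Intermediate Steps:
O = 0
R = 8/3 (R = 8/(2 + (-3 - 1*(-4))) = 8/(2 + (-3 + 4)) = 8/(2 + 1) = 8/3 ≈ 2.6667)
W(b, M) = -4*b/3 (W(b, M) = -(8*b/3 + 0*M)/2 = -(8*b/3 + 0)/2 = -4*b/3)
118 + 76*W(-1, -3) = 118 + 76*(-4/3*(-1)) = 118 + 76*(4/3) = 118 + 304/3 = 658/3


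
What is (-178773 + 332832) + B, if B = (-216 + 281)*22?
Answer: 155489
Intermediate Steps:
B = 1430 (B = 65*22 = 1430)
(-178773 + 332832) + B = (-178773 + 332832) + 1430 = 154059 + 1430 = 155489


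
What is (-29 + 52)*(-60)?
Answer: -1380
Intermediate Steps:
(-29 + 52)*(-60) = 23*(-60) = -1380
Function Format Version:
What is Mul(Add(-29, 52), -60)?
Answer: -1380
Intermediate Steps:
Mul(Add(-29, 52), -60) = Mul(23, -60) = -1380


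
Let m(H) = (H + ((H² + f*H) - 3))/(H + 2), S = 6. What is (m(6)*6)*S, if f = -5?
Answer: 81/2 ≈ 40.500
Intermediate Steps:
m(H) = (-3 + H² - 4*H)/(2 + H) (m(H) = (H + ((H² - 5*H) - 3))/(H + 2) = (H + (-3 + H² - 5*H))/(2 + H) = (-3 + H² - 4*H)/(2 + H))
(m(6)*6)*S = (((-3 + 6² - 4*6)/(2 + 6))*6)*6 = (((-3 + 36 - 24)/8)*6)*6 = (((⅛)*9)*6)*6 = ((9/8)*6)*6 = (27/4)*6 = 81/2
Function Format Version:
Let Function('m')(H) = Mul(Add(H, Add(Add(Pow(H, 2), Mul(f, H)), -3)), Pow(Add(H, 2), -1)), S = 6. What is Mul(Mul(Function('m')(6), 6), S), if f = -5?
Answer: Rational(81, 2) ≈ 40.500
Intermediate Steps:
Function('m')(H) = Mul(Pow(Add(2, H), -1), Add(-3, Pow(H, 2), Mul(-4, H))) (Function('m')(H) = Mul(Add(H, Add(Add(Pow(H, 2), Mul(-5, H)), -3)), Pow(Add(H, 2), -1)) = Mul(Add(H, Add(-3, Pow(H, 2), Mul(-5, H))), Pow(Add(2, H), -1)) = Mul(Add(-3, Pow(H, 2), Mul(-4, H)), Pow(Add(2, H), -1)) = Mul(Pow(Add(2, H), -1), Add(-3, Pow(H, 2), Mul(-4, H))))
Mul(Mul(Function('m')(6), 6), S) = Mul(Mul(Mul(Pow(Add(2, 6), -1), Add(-3, Pow(6, 2), Mul(-4, 6))), 6), 6) = Mul(Mul(Mul(Pow(8, -1), Add(-3, 36, -24)), 6), 6) = Mul(Mul(Mul(Rational(1, 8), 9), 6), 6) = Mul(Mul(Rational(9, 8), 6), 6) = Mul(Rational(27, 4), 6) = Rational(81, 2)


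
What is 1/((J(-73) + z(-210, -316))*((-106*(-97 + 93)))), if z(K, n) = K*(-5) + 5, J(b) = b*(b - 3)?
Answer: 1/2799672 ≈ 3.5718e-7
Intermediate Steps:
J(b) = b*(-3 + b)
z(K, n) = 5 - 5*K (z(K, n) = -5*K + 5 = 5 - 5*K)
1/((J(-73) + z(-210, -316))*((-106*(-97 + 93)))) = 1/((-73*(-3 - 73) + (5 - 5*(-210)))*((-106*(-97 + 93)))) = 1/((-73*(-76) + (5 + 1050))*((-106*(-4)))) = 1/((5548 + 1055)*424) = (1/424)/6603 = (1/6603)*(1/424) = 1/2799672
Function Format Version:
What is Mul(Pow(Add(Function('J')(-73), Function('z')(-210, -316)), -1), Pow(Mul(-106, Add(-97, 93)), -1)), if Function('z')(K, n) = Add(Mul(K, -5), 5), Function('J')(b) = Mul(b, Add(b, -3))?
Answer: Rational(1, 2799672) ≈ 3.5718e-7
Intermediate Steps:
Function('J')(b) = Mul(b, Add(-3, b))
Function('z')(K, n) = Add(5, Mul(-5, K)) (Function('z')(K, n) = Add(Mul(-5, K), 5) = Add(5, Mul(-5, K)))
Mul(Pow(Add(Function('J')(-73), Function('z')(-210, -316)), -1), Pow(Mul(-106, Add(-97, 93)), -1)) = Mul(Pow(Add(Mul(-73, Add(-3, -73)), Add(5, Mul(-5, -210))), -1), Pow(Mul(-106, Add(-97, 93)), -1)) = Mul(Pow(Add(Mul(-73, -76), Add(5, 1050)), -1), Pow(Mul(-106, -4), -1)) = Mul(Pow(Add(5548, 1055), -1), Pow(424, -1)) = Mul(Pow(6603, -1), Rational(1, 424)) = Mul(Rational(1, 6603), Rational(1, 424)) = Rational(1, 2799672)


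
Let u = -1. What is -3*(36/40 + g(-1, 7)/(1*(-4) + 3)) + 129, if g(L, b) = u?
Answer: 1233/10 ≈ 123.30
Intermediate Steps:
g(L, b) = -1
-3*(36/40 + g(-1, 7)/(1*(-4) + 3)) + 129 = -3*(36/40 - 1/(1*(-4) + 3)) + 129 = -3*(36*(1/40) - 1/(-4 + 3)) + 129 = -3*(9/10 - 1/(-1)) + 129 = -3*(9/10 - 1*(-1)) + 129 = -3*(9/10 + 1) + 129 = -3*19/10 + 129 = -57/10 + 129 = 1233/10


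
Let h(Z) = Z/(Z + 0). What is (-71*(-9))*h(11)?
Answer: 639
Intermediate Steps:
h(Z) = 1 (h(Z) = Z/Z = 1)
(-71*(-9))*h(11) = -71*(-9)*1 = 639*1 = 639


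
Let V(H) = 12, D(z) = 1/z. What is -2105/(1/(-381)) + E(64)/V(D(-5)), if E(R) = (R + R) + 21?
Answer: 9624209/12 ≈ 8.0202e+5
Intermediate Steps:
D(z) = 1/z
E(R) = 21 + 2*R (E(R) = 2*R + 21 = 21 + 2*R)
-2105/(1/(-381)) + E(64)/V(D(-5)) = -2105/(1/(-381)) + (21 + 2*64)/12 = -2105/(-1/381) + (21 + 128)*(1/12) = -2105*(-381) + 149*(1/12) = 802005 + 149/12 = 9624209/12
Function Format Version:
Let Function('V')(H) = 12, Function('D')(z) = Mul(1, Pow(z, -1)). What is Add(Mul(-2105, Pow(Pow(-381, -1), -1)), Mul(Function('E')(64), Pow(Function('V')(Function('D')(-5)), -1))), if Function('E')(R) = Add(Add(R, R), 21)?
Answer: Rational(9624209, 12) ≈ 8.0202e+5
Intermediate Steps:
Function('D')(z) = Pow(z, -1)
Function('E')(R) = Add(21, Mul(2, R)) (Function('E')(R) = Add(Mul(2, R), 21) = Add(21, Mul(2, R)))
Add(Mul(-2105, Pow(Pow(-381, -1), -1)), Mul(Function('E')(64), Pow(Function('V')(Function('D')(-5)), -1))) = Add(Mul(-2105, Pow(Pow(-381, -1), -1)), Mul(Add(21, Mul(2, 64)), Pow(12, -1))) = Add(Mul(-2105, Pow(Rational(-1, 381), -1)), Mul(Add(21, 128), Rational(1, 12))) = Add(Mul(-2105, -381), Mul(149, Rational(1, 12))) = Add(802005, Rational(149, 12)) = Rational(9624209, 12)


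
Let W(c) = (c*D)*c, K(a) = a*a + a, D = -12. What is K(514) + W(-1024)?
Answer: -12318202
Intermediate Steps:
K(a) = a + a² (K(a) = a² + a = a + a²)
W(c) = -12*c² (W(c) = (c*(-12))*c = (-12*c)*c = -12*c²)
K(514) + W(-1024) = 514*(1 + 514) - 12*(-1024)² = 514*515 - 12*1048576 = 264710 - 12582912 = -12318202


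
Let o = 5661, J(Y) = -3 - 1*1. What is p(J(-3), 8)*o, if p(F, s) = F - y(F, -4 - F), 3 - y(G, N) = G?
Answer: -62271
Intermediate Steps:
y(G, N) = 3 - G
J(Y) = -4 (J(Y) = -3 - 1 = -4)
p(F, s) = -3 + 2*F (p(F, s) = F - (3 - F) = F + (-3 + F) = -3 + 2*F)
p(J(-3), 8)*o = (-3 + 2*(-4))*5661 = (-3 - 8)*5661 = -11*5661 = -62271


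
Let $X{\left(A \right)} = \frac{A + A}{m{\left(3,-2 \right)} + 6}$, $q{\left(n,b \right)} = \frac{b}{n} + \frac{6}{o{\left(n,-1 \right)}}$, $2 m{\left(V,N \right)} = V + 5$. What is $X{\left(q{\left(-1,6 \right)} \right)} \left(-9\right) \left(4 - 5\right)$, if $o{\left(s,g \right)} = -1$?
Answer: $- \frac{108}{5} \approx -21.6$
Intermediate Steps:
$m{\left(V,N \right)} = \frac{5}{2} + \frac{V}{2}$ ($m{\left(V,N \right)} = \frac{V + 5}{2} = \frac{5 + V}{2} = \frac{5}{2} + \frac{V}{2}$)
$q{\left(n,b \right)} = -6 + \frac{b}{n}$ ($q{\left(n,b \right)} = \frac{b}{n} + \frac{6}{-1} = \frac{b}{n} + 6 \left(-1\right) = \frac{b}{n} - 6 = -6 + \frac{b}{n}$)
$X{\left(A \right)} = \frac{A}{5}$ ($X{\left(A \right)} = \frac{A + A}{\left(\frac{5}{2} + \frac{1}{2} \cdot 3\right) + 6} = \frac{2 A}{\left(\frac{5}{2} + \frac{3}{2}\right) + 6} = \frac{2 A}{4 + 6} = \frac{2 A}{10} = 2 A \frac{1}{10} = \frac{A}{5}$)
$X{\left(q{\left(-1,6 \right)} \right)} \left(-9\right) \left(4 - 5\right) = \frac{-6 + \frac{6}{-1}}{5} \left(-9\right) \left(4 - 5\right) = \frac{-6 + 6 \left(-1\right)}{5} \left(-9\right) \left(-1\right) = \frac{-6 - 6}{5} \left(-9\right) \left(-1\right) = \frac{1}{5} \left(-12\right) \left(-9\right) \left(-1\right) = \left(- \frac{12}{5}\right) \left(-9\right) \left(-1\right) = \frac{108}{5} \left(-1\right) = - \frac{108}{5}$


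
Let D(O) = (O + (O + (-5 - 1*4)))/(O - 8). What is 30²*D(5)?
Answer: -300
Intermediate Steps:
D(O) = (-9 + 2*O)/(-8 + O) (D(O) = (O + (O + (-5 - 4)))/(-8 + O) = (O + (O - 9))/(-8 + O) = (O + (-9 + O))/(-8 + O) = (-9 + 2*O)/(-8 + O))
30²*D(5) = 30²*((-9 + 2*5)/(-8 + 5)) = 900*((-9 + 10)/(-3)) = 900*(-⅓*1) = 900*(-⅓) = -300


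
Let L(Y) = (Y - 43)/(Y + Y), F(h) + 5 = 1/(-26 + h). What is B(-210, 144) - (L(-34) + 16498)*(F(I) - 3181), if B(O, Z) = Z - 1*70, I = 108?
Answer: 293108620815/5576 ≈ 5.2566e+7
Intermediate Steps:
F(h) = -5 + 1/(-26 + h)
B(O, Z) = -70 + Z (B(O, Z) = Z - 70 = -70 + Z)
L(Y) = (-43 + Y)/(2*Y) (L(Y) = (-43 + Y)/((2*Y)) = (-43 + Y)*(1/(2*Y)) = (-43 + Y)/(2*Y))
B(-210, 144) - (L(-34) + 16498)*(F(I) - 3181) = (-70 + 144) - ((½)*(-43 - 34)/(-34) + 16498)*((131 - 5*108)/(-26 + 108) - 3181) = 74 - ((½)*(-1/34)*(-77) + 16498)*((131 - 540)/82 - 3181) = 74 - (77/68 + 16498)*((1/82)*(-409) - 3181) = 74 - 1121941*(-409/82 - 3181)/68 = 74 - 1121941*(-261251)/(68*82) = 74 - 1*(-293108208191/5576) = 74 + 293108208191/5576 = 293108620815/5576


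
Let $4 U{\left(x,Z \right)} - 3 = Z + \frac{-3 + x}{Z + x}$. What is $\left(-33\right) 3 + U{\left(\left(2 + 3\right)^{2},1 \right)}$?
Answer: $- \frac{5085}{52} \approx -97.788$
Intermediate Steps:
$U{\left(x,Z \right)} = \frac{3}{4} + \frac{Z}{4} + \frac{-3 + x}{4 \left(Z + x\right)}$ ($U{\left(x,Z \right)} = \frac{3}{4} + \frac{Z + \frac{-3 + x}{Z + x}}{4} = \frac{3}{4} + \left(\frac{Z}{4} + \frac{-3 + x}{4 \left(Z + x\right)}\right) = \frac{3}{4} + \frac{Z}{4} + \frac{-3 + x}{4 \left(Z + x\right)}$)
$\left(-33\right) 3 + U{\left(\left(2 + 3\right)^{2},1 \right)} = \left(-33\right) 3 + \frac{-3 + 1^{2} + 3 \cdot 1 + 4 \left(2 + 3\right)^{2} + 1 \left(2 + 3\right)^{2}}{4 \left(1 + \left(2 + 3\right)^{2}\right)} = -99 + \frac{-3 + 1 + 3 + 4 \cdot 5^{2} + 1 \cdot 5^{2}}{4 \left(1 + 5^{2}\right)} = -99 + \frac{-3 + 1 + 3 + 4 \cdot 25 + 1 \cdot 25}{4 \left(1 + 25\right)} = -99 + \frac{-3 + 1 + 3 + 100 + 25}{4 \cdot 26} = -99 + \frac{1}{4} \cdot \frac{1}{26} \cdot 126 = -99 + \frac{63}{52} = - \frac{5085}{52}$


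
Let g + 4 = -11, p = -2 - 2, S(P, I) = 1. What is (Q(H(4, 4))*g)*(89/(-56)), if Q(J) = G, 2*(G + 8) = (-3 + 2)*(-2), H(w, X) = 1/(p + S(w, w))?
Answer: -1335/8 ≈ -166.88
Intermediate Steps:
p = -4
H(w, X) = -⅓ (H(w, X) = 1/(-4 + 1) = 1/(-3) = -⅓)
g = -15 (g = -4 - 11 = -15)
G = -7 (G = -8 + ((-3 + 2)*(-2))/2 = -8 + (-1*(-2))/2 = -8 + (½)*2 = -8 + 1 = -7)
Q(J) = -7
(Q(H(4, 4))*g)*(89/(-56)) = (-7*(-15))*(89/(-56)) = 105*(89*(-1/56)) = 105*(-89/56) = -1335/8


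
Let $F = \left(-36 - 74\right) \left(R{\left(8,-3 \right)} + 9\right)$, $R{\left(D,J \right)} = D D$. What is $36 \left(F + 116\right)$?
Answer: $-284904$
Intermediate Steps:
$R{\left(D,J \right)} = D^{2}$
$F = -8030$ ($F = \left(-36 - 74\right) \left(8^{2} + 9\right) = - 110 \left(64 + 9\right) = \left(-110\right) 73 = -8030$)
$36 \left(F + 116\right) = 36 \left(-8030 + 116\right) = 36 \left(-7914\right) = -284904$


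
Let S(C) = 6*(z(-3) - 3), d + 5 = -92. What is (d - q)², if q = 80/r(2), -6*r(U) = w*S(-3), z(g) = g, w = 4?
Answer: 90601/9 ≈ 10067.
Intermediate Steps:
d = -97 (d = -5 - 92 = -97)
S(C) = -36 (S(C) = 6*(-3 - 3) = 6*(-6) = -36)
r(U) = 24 (r(U) = -2*(-36)/3 = -⅙*(-144) = 24)
q = 10/3 (q = 80/24 = 80*(1/24) = 10/3 ≈ 3.3333)
(d - q)² = (-97 - 1*10/3)² = (-97 - 10/3)² = (-301/3)² = 90601/9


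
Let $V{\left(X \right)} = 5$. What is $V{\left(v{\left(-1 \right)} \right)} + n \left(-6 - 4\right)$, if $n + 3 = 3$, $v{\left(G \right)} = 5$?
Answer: $5$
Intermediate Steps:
$n = 0$ ($n = -3 + 3 = 0$)
$V{\left(v{\left(-1 \right)} \right)} + n \left(-6 - 4\right) = 5 + 0 \left(-6 - 4\right) = 5 + 0 \left(-10\right) = 5 + 0 = 5$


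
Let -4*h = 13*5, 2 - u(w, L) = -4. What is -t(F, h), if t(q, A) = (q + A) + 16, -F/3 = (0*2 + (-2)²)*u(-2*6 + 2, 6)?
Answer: 289/4 ≈ 72.250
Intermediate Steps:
u(w, L) = 6 (u(w, L) = 2 - 1*(-4) = 2 + 4 = 6)
F = -72 (F = -3*(0*2 + (-2)²)*6 = -3*(0 + 4)*6 = -12*6 = -3*24 = -72)
h = -65/4 (h = -13*5/4 = -¼*65 = -65/4 ≈ -16.250)
t(q, A) = 16 + A + q (t(q, A) = (A + q) + 16 = 16 + A + q)
-t(F, h) = -(16 - 65/4 - 72) = -1*(-289/4) = 289/4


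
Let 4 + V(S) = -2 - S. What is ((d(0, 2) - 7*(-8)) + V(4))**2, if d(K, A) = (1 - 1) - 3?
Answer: 1849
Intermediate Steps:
d(K, A) = -3 (d(K, A) = 0 - 3 = -3)
V(S) = -6 - S (V(S) = -4 + (-2 - S) = -6 - S)
((d(0, 2) - 7*(-8)) + V(4))**2 = ((-3 - 7*(-8)) + (-6 - 1*4))**2 = ((-3 + 56) + (-6 - 4))**2 = (53 - 10)**2 = 43**2 = 1849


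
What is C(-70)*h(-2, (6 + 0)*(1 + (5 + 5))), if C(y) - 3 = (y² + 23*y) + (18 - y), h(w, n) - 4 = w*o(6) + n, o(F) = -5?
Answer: 270480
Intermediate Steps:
h(w, n) = 4 + n - 5*w (h(w, n) = 4 + (w*(-5) + n) = 4 + (-5*w + n) = 4 + (n - 5*w) = 4 + n - 5*w)
C(y) = 21 + y² + 22*y (C(y) = 3 + ((y² + 23*y) + (18 - y)) = 3 + (18 + y² + 22*y) = 21 + y² + 22*y)
C(-70)*h(-2, (6 + 0)*(1 + (5 + 5))) = (21 + (-70)² + 22*(-70))*(4 + (6 + 0)*(1 + (5 + 5)) - 5*(-2)) = (21 + 4900 - 1540)*(4 + 6*(1 + 10) + 10) = 3381*(4 + 6*11 + 10) = 3381*(4 + 66 + 10) = 3381*80 = 270480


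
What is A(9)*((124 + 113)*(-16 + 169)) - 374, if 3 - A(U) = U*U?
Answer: -2828732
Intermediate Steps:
A(U) = 3 - U**2 (A(U) = 3 - U*U = 3 - U**2)
A(9)*((124 + 113)*(-16 + 169)) - 374 = (3 - 1*9**2)*((124 + 113)*(-16 + 169)) - 374 = (3 - 1*81)*(237*153) - 374 = (3 - 81)*36261 - 374 = -78*36261 - 374 = -2828358 - 374 = -2828732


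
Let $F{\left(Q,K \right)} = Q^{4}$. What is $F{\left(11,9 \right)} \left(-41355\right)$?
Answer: $-605478555$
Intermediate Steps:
$F{\left(11,9 \right)} \left(-41355\right) = 11^{4} \left(-41355\right) = 14641 \left(-41355\right) = -605478555$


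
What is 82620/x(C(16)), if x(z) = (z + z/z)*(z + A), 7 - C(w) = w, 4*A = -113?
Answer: 41310/149 ≈ 277.25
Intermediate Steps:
A = -113/4 (A = (¼)*(-113) = -113/4 ≈ -28.250)
C(w) = 7 - w
x(z) = (1 + z)*(-113/4 + z) (x(z) = (z + z/z)*(z - 113/4) = (z + 1)*(-113/4 + z) = (1 + z)*(-113/4 + z))
82620/x(C(16)) = 82620/(-113/4 + (7 - 1*16)² - 109*(7 - 1*16)/4) = 82620/(-113/4 + (7 - 16)² - 109*(7 - 16)/4) = 82620/(-113/4 + (-9)² - 109/4*(-9)) = 82620/(-113/4 + 81 + 981/4) = 82620/298 = 82620*(1/298) = 41310/149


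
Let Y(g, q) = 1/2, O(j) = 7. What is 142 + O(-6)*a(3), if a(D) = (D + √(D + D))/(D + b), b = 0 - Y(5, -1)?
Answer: 752/5 + 14*√6/5 ≈ 157.26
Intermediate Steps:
Y(g, q) = ½
b = -½ (b = 0 - 1*½ = 0 - ½ = -½ ≈ -0.50000)
a(D) = (D + √2*√D)/(-½ + D) (a(D) = (D + √(D + D))/(D - ½) = (D + √(2*D))/(-½ + D) = (D + √2*√D)/(-½ + D))
142 + O(-6)*a(3) = 142 + 7*(2*(3 + √2*√3)/(-1 + 2*3)) = 142 + 7*(2*(3 + √6)/(-1 + 6)) = 142 + 7*(2*(3 + √6)/5) = 142 + 7*(2*(⅕)*(3 + √6)) = 142 + 7*(6/5 + 2*√6/5) = 142 + (42/5 + 14*√6/5) = 752/5 + 14*√6/5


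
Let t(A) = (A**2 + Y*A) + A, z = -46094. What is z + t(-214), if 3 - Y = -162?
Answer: -35822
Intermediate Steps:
Y = 165 (Y = 3 - 1*(-162) = 3 + 162 = 165)
t(A) = A**2 + 166*A (t(A) = (A**2 + 165*A) + A = A**2 + 166*A)
z + t(-214) = -46094 - 214*(166 - 214) = -46094 - 214*(-48) = -46094 + 10272 = -35822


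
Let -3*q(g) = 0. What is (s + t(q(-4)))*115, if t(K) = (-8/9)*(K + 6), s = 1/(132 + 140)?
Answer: -500135/816 ≈ -612.91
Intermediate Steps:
q(g) = 0 (q(g) = -⅓*0 = 0)
s = 1/272 ≈ 0.0036765
t(K) = -16/3 - 8*K/9 (t(K) = (-8*⅑)*(6 + K) = -8*(6 + K)/9 = -16/3 - 8*K/9)
(s + t(q(-4)))*115 = (1/272 + (-16/3 - 8/9*0))*115 = (1/272 + (-16/3 + 0))*115 = (1/272 - 16/3)*115 = -4349/816*115 = -500135/816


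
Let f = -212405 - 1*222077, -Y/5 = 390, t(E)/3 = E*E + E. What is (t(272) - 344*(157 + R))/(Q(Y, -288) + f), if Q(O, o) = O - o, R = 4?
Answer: -20923/54518 ≈ -0.38378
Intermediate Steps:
t(E) = 3*E + 3*E² (t(E) = 3*(E*E + E) = 3*(E² + E) = 3*(E + E²) = 3*E + 3*E²)
Y = -1950 (Y = -5*390 = -1950)
f = -434482 (f = -212405 - 222077 = -434482)
(t(272) - 344*(157 + R))/(Q(Y, -288) + f) = (3*272*(1 + 272) - 344*(157 + 4))/((-1950 - 1*(-288)) - 434482) = (3*272*273 - 344*161)/((-1950 + 288) - 434482) = (222768 - 55384)/(-1662 - 434482) = 167384/(-436144) = 167384*(-1/436144) = -20923/54518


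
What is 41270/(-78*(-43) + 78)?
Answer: 20635/1716 ≈ 12.025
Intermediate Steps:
41270/(-78*(-43) + 78) = 41270/(3354 + 78) = 41270/3432 = 41270*(1/3432) = 20635/1716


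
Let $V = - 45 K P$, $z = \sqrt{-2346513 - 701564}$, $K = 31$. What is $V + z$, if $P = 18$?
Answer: $-25110 + i \sqrt{3048077} \approx -25110.0 + 1745.9 i$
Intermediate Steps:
$z = i \sqrt{3048077}$ ($z = \sqrt{-2346513 - 701564} = \sqrt{-3048077} = i \sqrt{3048077} \approx 1745.9 i$)
$V = -25110$ ($V = \left(-45\right) 31 \cdot 18 = \left(-1395\right) 18 = -25110$)
$V + z = -25110 + i \sqrt{3048077}$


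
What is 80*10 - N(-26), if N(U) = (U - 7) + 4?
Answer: 829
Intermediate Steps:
N(U) = -3 + U (N(U) = (-7 + U) + 4 = -3 + U)
80*10 - N(-26) = 80*10 - (-3 - 26) = 800 - 1*(-29) = 800 + 29 = 829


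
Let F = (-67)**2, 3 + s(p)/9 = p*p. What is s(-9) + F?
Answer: 5191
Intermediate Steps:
s(p) = -27 + 9*p**2 (s(p) = -27 + 9*(p*p) = -27 + 9*p**2)
F = 4489
s(-9) + F = (-27 + 9*(-9)**2) + 4489 = (-27 + 9*81) + 4489 = (-27 + 729) + 4489 = 702 + 4489 = 5191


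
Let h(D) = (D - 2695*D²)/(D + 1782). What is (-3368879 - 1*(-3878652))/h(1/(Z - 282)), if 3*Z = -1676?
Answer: -1925986102370902/10607 ≈ -1.8158e+11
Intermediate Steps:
Z = -1676/3 (Z = (⅓)*(-1676) = -1676/3 ≈ -558.67)
h(D) = (D - 2695*D²)/(1782 + D)
(-3368879 - 1*(-3878652))/h(1/(Z - 282)) = (-3368879 - 1*(-3878652))/(((1 - 2695/(-1676/3 - 282))/((-1676/3 - 282)*(1782 + 1/(-1676/3 - 282))))) = (-3368879 + 3878652)/(((1 - 2695/(-2522/3))/((-2522/3)*(1782 + 1/(-2522/3))))) = 509773/((-3*(1 - 2695*(-3/2522))/(2522*(1782 - 3/2522)))) = 509773/((-3*(1 + 8085/2522)/(2522*4494201/2522))) = 509773/((-3/2522*2522/4494201*10607/2522)) = 509773/(-10607/3778124974) = 509773*(-3778124974/10607) = -1925986102370902/10607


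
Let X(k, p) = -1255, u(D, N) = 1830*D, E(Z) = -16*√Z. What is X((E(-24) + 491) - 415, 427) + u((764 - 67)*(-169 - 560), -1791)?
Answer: -929848045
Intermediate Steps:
X((E(-24) + 491) - 415, 427) + u((764 - 67)*(-169 - 560), -1791) = -1255 + 1830*((764 - 67)*(-169 - 560)) = -1255 + 1830*(697*(-729)) = -1255 + 1830*(-508113) = -1255 - 929846790 = -929848045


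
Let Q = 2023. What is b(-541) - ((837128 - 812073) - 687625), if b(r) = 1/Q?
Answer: 1340379111/2023 ≈ 6.6257e+5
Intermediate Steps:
b(r) = 1/2023
b(-541) - ((837128 - 812073) - 687625) = 1/2023 - ((837128 - 812073) - 687625) = 1/2023 - (25055 - 687625) = 1/2023 - 1*(-662570) = 1/2023 + 662570 = 1340379111/2023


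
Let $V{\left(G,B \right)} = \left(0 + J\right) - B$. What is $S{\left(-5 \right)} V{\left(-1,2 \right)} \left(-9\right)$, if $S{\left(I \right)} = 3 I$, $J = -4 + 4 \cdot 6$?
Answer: $2430$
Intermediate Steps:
$J = 20$ ($J = -4 + 24 = 20$)
$V{\left(G,B \right)} = 20 - B$ ($V{\left(G,B \right)} = \left(0 + 20\right) - B = 20 - B$)
$S{\left(-5 \right)} V{\left(-1,2 \right)} \left(-9\right) = 3 \left(-5\right) \left(20 - 2\right) \left(-9\right) = - 15 \left(20 - 2\right) \left(-9\right) = \left(-15\right) 18 \left(-9\right) = \left(-270\right) \left(-9\right) = 2430$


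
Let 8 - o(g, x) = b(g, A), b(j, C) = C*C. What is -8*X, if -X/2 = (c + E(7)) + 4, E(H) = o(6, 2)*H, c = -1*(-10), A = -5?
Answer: -1680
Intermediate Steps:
b(j, C) = C**2
o(g, x) = -17 (o(g, x) = 8 - 1*(-5)**2 = 8 - 1*25 = 8 - 25 = -17)
c = 10
E(H) = -17*H
X = 210 (X = -2*((10 - 17*7) + 4) = -2*((10 - 119) + 4) = -2*(-109 + 4) = -2*(-105) = 210)
-8*X = -8*210 = -1680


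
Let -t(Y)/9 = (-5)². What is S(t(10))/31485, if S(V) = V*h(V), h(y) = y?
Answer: 3375/2099 ≈ 1.6079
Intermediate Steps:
t(Y) = -225 (t(Y) = -9*(-5)² = -9*25 = -225)
S(V) = V² (S(V) = V*V = V²)
S(t(10))/31485 = (-225)²/31485 = 50625*(1/31485) = 3375/2099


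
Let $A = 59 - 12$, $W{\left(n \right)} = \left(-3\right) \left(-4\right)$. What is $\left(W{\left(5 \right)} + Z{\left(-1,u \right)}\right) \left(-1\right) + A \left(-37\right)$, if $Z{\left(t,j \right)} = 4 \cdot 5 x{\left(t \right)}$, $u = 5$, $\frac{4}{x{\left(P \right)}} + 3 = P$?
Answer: $-1731$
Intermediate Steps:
$x{\left(P \right)} = \frac{4}{-3 + P}$
$Z{\left(t,j \right)} = \frac{80}{-3 + t}$ ($Z{\left(t,j \right)} = 4 \cdot 5 \frac{4}{-3 + t} = 20 \frac{4}{-3 + t} = \frac{80}{-3 + t}$)
$W{\left(n \right)} = 12$
$A = 47$ ($A = 59 - 12 = 47$)
$\left(W{\left(5 \right)} + Z{\left(-1,u \right)}\right) \left(-1\right) + A \left(-37\right) = \left(12 + \frac{80}{-3 - 1}\right) \left(-1\right) + 47 \left(-37\right) = \left(12 + \frac{80}{-4}\right) \left(-1\right) - 1739 = \left(12 + 80 \left(- \frac{1}{4}\right)\right) \left(-1\right) - 1739 = \left(12 - 20\right) \left(-1\right) - 1739 = \left(-8\right) \left(-1\right) - 1739 = 8 - 1739 = -1731$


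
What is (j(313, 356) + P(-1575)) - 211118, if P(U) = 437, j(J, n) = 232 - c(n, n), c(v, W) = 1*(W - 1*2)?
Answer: -210803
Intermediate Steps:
c(v, W) = -2 + W (c(v, W) = 1*(W - 2) = 1*(-2 + W) = -2 + W)
j(J, n) = 234 - n (j(J, n) = 232 - (-2 + n) = 232 + (2 - n) = 234 - n)
(j(313, 356) + P(-1575)) - 211118 = ((234 - 1*356) + 437) - 211118 = ((234 - 356) + 437) - 211118 = (-122 + 437) - 211118 = 315 - 211118 = -210803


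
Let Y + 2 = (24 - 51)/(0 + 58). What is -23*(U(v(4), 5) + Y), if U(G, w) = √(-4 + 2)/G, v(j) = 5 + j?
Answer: 3289/58 - 23*I*√2/9 ≈ 56.707 - 3.6141*I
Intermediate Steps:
Y = -143/58 (Y = -2 + (24 - 51)/(0 + 58) = -2 - 27/58 = -143/58 ≈ -2.4655)
U(G, w) = I*√2/G (U(G, w) = √(-2)/G = (I*√2)/G = I*√2/G)
-23*(U(v(4), 5) + Y) = -23*(I*√2/(5 + 4) - 143/58) = -23*(I*√2/9 - 143/58) = -23*(-143/58 + I*√2/9) = 3289/58 - 23*I*√2/9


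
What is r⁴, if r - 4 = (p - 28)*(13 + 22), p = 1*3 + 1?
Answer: 488455618816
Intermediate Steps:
p = 4 (p = 3 + 1 = 4)
r = -836 (r = 4 + (4 - 28)*(13 + 22) = 4 - 24*35 = 4 - 840 = -836)
r⁴ = (-836)⁴ = 488455618816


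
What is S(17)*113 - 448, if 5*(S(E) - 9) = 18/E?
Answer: 50399/85 ≈ 592.93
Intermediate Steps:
S(E) = 9 + 18/(5*E) (S(E) = 9 + (18/E)/5 = 9 + 18/(5*E))
S(17)*113 - 448 = (9 + (18/5)/17)*113 - 448 = (9 + (18/5)*(1/17))*113 - 448 = (9 + 18/85)*113 - 448 = (783/85)*113 - 448 = 88479/85 - 448 = 50399/85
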